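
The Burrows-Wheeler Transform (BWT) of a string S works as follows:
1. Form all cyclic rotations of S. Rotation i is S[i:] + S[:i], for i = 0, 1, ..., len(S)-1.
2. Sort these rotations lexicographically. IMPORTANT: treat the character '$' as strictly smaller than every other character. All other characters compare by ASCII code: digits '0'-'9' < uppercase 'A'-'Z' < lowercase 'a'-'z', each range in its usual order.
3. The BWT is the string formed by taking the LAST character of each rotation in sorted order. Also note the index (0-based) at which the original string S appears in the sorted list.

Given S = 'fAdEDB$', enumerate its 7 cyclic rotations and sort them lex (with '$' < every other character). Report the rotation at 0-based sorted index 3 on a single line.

All 7 rotations (rotation i = S[i:]+S[:i]):
  rot[0] = fAdEDB$
  rot[1] = AdEDB$f
  rot[2] = dEDB$fA
  rot[3] = EDB$fAd
  rot[4] = DB$fAdE
  rot[5] = B$fAdED
  rot[6] = $fAdEDB
Sorted (with $ < everything):
  sorted[0] = $fAdEDB
  sorted[1] = AdEDB$f
  sorted[2] = B$fAdED
  sorted[3] = DB$fAdE
  sorted[4] = EDB$fAd
  sorted[5] = dEDB$fA
  sorted[6] = fAdEDB$
sorted[3] = DB$fAdE

Answer: DB$fAdE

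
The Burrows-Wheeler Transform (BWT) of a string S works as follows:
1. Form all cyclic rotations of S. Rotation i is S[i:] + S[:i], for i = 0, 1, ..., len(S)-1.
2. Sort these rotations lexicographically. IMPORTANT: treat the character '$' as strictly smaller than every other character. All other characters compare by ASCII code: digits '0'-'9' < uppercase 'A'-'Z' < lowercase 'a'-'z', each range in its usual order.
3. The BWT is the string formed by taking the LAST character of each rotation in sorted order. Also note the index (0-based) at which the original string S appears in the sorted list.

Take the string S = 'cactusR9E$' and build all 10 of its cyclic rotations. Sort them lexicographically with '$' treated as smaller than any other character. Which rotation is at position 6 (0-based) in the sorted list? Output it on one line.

Answer: ctusR9E$ca

Derivation:
All 10 rotations (rotation i = S[i:]+S[:i]):
  rot[0] = cactusR9E$
  rot[1] = actusR9E$c
  rot[2] = ctusR9E$ca
  rot[3] = tusR9E$cac
  rot[4] = usR9E$cact
  rot[5] = sR9E$cactu
  rot[6] = R9E$cactus
  rot[7] = 9E$cactusR
  rot[8] = E$cactusR9
  rot[9] = $cactusR9E
Sorted (with $ < everything):
  sorted[0] = $cactusR9E
  sorted[1] = 9E$cactusR
  sorted[2] = E$cactusR9
  sorted[3] = R9E$cactus
  sorted[4] = actusR9E$c
  sorted[5] = cactusR9E$
  sorted[6] = ctusR9E$ca
  sorted[7] = sR9E$cactu
  sorted[8] = tusR9E$cac
  sorted[9] = usR9E$cact
sorted[6] = ctusR9E$ca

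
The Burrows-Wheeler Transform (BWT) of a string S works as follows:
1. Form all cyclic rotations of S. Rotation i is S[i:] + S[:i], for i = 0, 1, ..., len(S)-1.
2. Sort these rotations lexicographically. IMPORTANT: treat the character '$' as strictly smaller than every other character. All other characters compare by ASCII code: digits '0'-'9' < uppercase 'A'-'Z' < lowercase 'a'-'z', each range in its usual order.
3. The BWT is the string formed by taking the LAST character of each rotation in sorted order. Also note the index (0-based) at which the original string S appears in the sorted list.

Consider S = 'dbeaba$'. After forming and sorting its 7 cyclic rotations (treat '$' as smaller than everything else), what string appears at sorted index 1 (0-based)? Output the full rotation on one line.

Answer: a$dbeab

Derivation:
All 7 rotations (rotation i = S[i:]+S[:i]):
  rot[0] = dbeaba$
  rot[1] = beaba$d
  rot[2] = eaba$db
  rot[3] = aba$dbe
  rot[4] = ba$dbea
  rot[5] = a$dbeab
  rot[6] = $dbeaba
Sorted (with $ < everything):
  sorted[0] = $dbeaba
  sorted[1] = a$dbeab
  sorted[2] = aba$dbe
  sorted[3] = ba$dbea
  sorted[4] = beaba$d
  sorted[5] = dbeaba$
  sorted[6] = eaba$db
sorted[1] = a$dbeab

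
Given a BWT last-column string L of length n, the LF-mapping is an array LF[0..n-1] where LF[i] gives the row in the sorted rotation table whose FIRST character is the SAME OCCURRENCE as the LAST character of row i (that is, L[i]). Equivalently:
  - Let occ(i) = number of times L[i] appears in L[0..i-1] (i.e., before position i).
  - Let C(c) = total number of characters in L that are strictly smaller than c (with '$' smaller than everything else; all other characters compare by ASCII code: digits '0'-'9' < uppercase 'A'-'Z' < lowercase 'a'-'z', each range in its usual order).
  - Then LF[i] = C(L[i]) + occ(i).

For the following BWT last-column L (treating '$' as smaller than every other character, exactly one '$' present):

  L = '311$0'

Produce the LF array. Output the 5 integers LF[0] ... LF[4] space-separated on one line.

Answer: 4 2 3 0 1

Derivation:
Char counts: '$':1, '0':1, '1':2, '3':1
C (first-col start): C('$')=0, C('0')=1, C('1')=2, C('3')=4
L[0]='3': occ=0, LF[0]=C('3')+0=4+0=4
L[1]='1': occ=0, LF[1]=C('1')+0=2+0=2
L[2]='1': occ=1, LF[2]=C('1')+1=2+1=3
L[3]='$': occ=0, LF[3]=C('$')+0=0+0=0
L[4]='0': occ=0, LF[4]=C('0')+0=1+0=1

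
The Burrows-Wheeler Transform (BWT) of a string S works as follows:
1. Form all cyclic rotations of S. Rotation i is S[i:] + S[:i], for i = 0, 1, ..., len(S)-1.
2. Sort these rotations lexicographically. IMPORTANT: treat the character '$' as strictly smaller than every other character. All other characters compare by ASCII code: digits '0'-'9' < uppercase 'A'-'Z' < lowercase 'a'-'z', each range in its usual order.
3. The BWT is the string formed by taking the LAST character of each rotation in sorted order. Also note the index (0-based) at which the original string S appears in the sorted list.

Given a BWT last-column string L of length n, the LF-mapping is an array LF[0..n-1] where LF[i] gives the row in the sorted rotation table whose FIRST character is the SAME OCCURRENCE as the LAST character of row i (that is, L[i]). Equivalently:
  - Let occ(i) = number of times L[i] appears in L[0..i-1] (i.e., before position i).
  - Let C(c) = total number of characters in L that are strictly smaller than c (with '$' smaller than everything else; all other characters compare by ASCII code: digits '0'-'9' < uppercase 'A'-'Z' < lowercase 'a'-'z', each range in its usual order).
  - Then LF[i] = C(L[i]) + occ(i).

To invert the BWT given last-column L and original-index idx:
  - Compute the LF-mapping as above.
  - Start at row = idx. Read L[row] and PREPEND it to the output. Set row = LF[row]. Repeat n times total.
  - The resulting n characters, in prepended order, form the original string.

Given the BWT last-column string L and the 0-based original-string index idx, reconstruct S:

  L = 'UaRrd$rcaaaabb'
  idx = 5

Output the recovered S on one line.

Answer: abracadabraRU$

Derivation:
LF mapping: 2 3 1 12 11 0 13 10 4 5 6 7 8 9
Walk LF starting at row 5, prepending L[row]:
  step 1: row=5, L[5]='$', prepend. Next row=LF[5]=0
  step 2: row=0, L[0]='U', prepend. Next row=LF[0]=2
  step 3: row=2, L[2]='R', prepend. Next row=LF[2]=1
  step 4: row=1, L[1]='a', prepend. Next row=LF[1]=3
  step 5: row=3, L[3]='r', prepend. Next row=LF[3]=12
  step 6: row=12, L[12]='b', prepend. Next row=LF[12]=8
  step 7: row=8, L[8]='a', prepend. Next row=LF[8]=4
  step 8: row=4, L[4]='d', prepend. Next row=LF[4]=11
  step 9: row=11, L[11]='a', prepend. Next row=LF[11]=7
  step 10: row=7, L[7]='c', prepend. Next row=LF[7]=10
  step 11: row=10, L[10]='a', prepend. Next row=LF[10]=6
  step 12: row=6, L[6]='r', prepend. Next row=LF[6]=13
  step 13: row=13, L[13]='b', prepend. Next row=LF[13]=9
  step 14: row=9, L[9]='a', prepend. Next row=LF[9]=5
Reversed output: abracadabraRU$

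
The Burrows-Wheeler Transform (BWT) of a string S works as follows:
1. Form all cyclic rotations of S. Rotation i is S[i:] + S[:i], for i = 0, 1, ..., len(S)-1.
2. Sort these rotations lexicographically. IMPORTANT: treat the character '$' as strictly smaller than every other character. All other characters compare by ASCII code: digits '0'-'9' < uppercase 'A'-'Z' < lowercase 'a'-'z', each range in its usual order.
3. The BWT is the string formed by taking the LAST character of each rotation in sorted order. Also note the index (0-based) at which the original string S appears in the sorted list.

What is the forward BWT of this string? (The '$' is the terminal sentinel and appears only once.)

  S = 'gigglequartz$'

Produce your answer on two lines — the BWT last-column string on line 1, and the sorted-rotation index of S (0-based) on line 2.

Answer: zuli$gggearqt
4

Derivation:
All 13 rotations (rotation i = S[i:]+S[:i]):
  rot[0] = gigglequartz$
  rot[1] = igglequartz$g
  rot[2] = gglequartz$gi
  rot[3] = glequartz$gig
  rot[4] = lequartz$gigg
  rot[5] = equartz$giggl
  rot[6] = quartz$giggle
  rot[7] = uartz$giggleq
  rot[8] = artz$gigglequ
  rot[9] = rtz$gigglequa
  rot[10] = tz$gigglequar
  rot[11] = z$gigglequart
  rot[12] = $gigglequartz
Sorted (with $ < everything):
  sorted[0] = $gigglequartz  (last char: 'z')
  sorted[1] = artz$gigglequ  (last char: 'u')
  sorted[2] = equartz$giggl  (last char: 'l')
  sorted[3] = gglequartz$gi  (last char: 'i')
  sorted[4] = gigglequartz$  (last char: '$')
  sorted[5] = glequartz$gig  (last char: 'g')
  sorted[6] = igglequartz$g  (last char: 'g')
  sorted[7] = lequartz$gigg  (last char: 'g')
  sorted[8] = quartz$giggle  (last char: 'e')
  sorted[9] = rtz$gigglequa  (last char: 'a')
  sorted[10] = tz$gigglequar  (last char: 'r')
  sorted[11] = uartz$giggleq  (last char: 'q')
  sorted[12] = z$gigglequart  (last char: 't')
Last column: zuli$gggearqt
Original string S is at sorted index 4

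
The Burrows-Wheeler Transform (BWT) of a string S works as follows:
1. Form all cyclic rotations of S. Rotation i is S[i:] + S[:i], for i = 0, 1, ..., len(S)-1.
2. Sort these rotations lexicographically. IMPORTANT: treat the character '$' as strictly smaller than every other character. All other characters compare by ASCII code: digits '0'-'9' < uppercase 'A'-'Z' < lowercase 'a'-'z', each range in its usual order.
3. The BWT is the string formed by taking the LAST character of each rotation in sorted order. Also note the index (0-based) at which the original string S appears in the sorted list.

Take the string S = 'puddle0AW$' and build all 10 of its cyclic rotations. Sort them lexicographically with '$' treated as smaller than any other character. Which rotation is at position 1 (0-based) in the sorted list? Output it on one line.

All 10 rotations (rotation i = S[i:]+S[:i]):
  rot[0] = puddle0AW$
  rot[1] = uddle0AW$p
  rot[2] = ddle0AW$pu
  rot[3] = dle0AW$pud
  rot[4] = le0AW$pudd
  rot[5] = e0AW$puddl
  rot[6] = 0AW$puddle
  rot[7] = AW$puddle0
  rot[8] = W$puddle0A
  rot[9] = $puddle0AW
Sorted (with $ < everything):
  sorted[0] = $puddle0AW
  sorted[1] = 0AW$puddle
  sorted[2] = AW$puddle0
  sorted[3] = W$puddle0A
  sorted[4] = ddle0AW$pu
  sorted[5] = dle0AW$pud
  sorted[6] = e0AW$puddl
  sorted[7] = le0AW$pudd
  sorted[8] = puddle0AW$
  sorted[9] = uddle0AW$p
sorted[1] = 0AW$puddle

Answer: 0AW$puddle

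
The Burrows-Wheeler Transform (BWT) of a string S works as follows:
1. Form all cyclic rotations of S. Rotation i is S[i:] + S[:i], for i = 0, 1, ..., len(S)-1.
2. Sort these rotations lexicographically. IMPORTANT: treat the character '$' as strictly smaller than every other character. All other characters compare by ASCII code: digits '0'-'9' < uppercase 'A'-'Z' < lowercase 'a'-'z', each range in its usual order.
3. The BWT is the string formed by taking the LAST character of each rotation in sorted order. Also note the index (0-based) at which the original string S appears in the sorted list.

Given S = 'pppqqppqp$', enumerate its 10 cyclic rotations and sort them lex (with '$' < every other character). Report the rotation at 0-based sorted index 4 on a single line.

Answer: ppqqppqp$p

Derivation:
All 10 rotations (rotation i = S[i:]+S[:i]):
  rot[0] = pppqqppqp$
  rot[1] = ppqqppqp$p
  rot[2] = pqqppqp$pp
  rot[3] = qqppqp$ppp
  rot[4] = qppqp$pppq
  rot[5] = ppqp$pppqq
  rot[6] = pqp$pppqqp
  rot[7] = qp$pppqqpp
  rot[8] = p$pppqqppq
  rot[9] = $pppqqppqp
Sorted (with $ < everything):
  sorted[0] = $pppqqppqp
  sorted[1] = p$pppqqppq
  sorted[2] = pppqqppqp$
  sorted[3] = ppqp$pppqq
  sorted[4] = ppqqppqp$p
  sorted[5] = pqp$pppqqp
  sorted[6] = pqqppqp$pp
  sorted[7] = qp$pppqqpp
  sorted[8] = qppqp$pppq
  sorted[9] = qqppqp$ppp
sorted[4] = ppqqppqp$p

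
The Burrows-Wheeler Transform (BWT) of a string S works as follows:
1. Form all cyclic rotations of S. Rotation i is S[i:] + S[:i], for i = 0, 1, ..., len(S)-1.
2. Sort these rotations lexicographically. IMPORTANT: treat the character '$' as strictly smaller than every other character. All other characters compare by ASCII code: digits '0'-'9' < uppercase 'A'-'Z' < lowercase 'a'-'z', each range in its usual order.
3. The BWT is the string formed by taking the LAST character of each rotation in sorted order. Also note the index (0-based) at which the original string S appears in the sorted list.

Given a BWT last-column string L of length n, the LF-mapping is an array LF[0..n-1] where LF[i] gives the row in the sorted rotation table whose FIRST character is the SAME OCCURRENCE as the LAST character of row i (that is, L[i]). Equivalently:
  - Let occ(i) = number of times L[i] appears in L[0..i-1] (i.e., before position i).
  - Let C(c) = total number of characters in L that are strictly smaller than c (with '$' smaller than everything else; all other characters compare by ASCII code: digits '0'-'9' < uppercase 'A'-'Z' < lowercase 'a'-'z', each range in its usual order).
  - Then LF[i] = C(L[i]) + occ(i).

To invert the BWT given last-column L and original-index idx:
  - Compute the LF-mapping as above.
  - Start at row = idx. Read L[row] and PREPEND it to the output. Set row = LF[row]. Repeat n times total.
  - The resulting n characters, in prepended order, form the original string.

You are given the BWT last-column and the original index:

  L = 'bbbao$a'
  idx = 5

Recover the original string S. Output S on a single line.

LF mapping: 3 4 5 1 6 0 2
Walk LF starting at row 5, prepending L[row]:
  step 1: row=5, L[5]='$', prepend. Next row=LF[5]=0
  step 2: row=0, L[0]='b', prepend. Next row=LF[0]=3
  step 3: row=3, L[3]='a', prepend. Next row=LF[3]=1
  step 4: row=1, L[1]='b', prepend. Next row=LF[1]=4
  step 5: row=4, L[4]='o', prepend. Next row=LF[4]=6
  step 6: row=6, L[6]='a', prepend. Next row=LF[6]=2
  step 7: row=2, L[2]='b', prepend. Next row=LF[2]=5
Reversed output: baobab$

Answer: baobab$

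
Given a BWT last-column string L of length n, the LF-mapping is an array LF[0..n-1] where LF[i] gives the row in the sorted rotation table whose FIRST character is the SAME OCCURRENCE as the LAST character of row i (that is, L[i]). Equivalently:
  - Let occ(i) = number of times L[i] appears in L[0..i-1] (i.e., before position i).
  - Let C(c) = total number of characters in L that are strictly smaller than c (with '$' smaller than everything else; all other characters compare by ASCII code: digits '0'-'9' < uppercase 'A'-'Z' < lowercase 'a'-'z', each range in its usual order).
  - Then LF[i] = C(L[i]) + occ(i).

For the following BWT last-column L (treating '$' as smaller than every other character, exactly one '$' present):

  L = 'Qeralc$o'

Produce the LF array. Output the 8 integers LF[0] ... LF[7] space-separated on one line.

Answer: 1 4 7 2 5 3 0 6

Derivation:
Char counts: '$':1, 'Q':1, 'a':1, 'c':1, 'e':1, 'l':1, 'o':1, 'r':1
C (first-col start): C('$')=0, C('Q')=1, C('a')=2, C('c')=3, C('e')=4, C('l')=5, C('o')=6, C('r')=7
L[0]='Q': occ=0, LF[0]=C('Q')+0=1+0=1
L[1]='e': occ=0, LF[1]=C('e')+0=4+0=4
L[2]='r': occ=0, LF[2]=C('r')+0=7+0=7
L[3]='a': occ=0, LF[3]=C('a')+0=2+0=2
L[4]='l': occ=0, LF[4]=C('l')+0=5+0=5
L[5]='c': occ=0, LF[5]=C('c')+0=3+0=3
L[6]='$': occ=0, LF[6]=C('$')+0=0+0=0
L[7]='o': occ=0, LF[7]=C('o')+0=6+0=6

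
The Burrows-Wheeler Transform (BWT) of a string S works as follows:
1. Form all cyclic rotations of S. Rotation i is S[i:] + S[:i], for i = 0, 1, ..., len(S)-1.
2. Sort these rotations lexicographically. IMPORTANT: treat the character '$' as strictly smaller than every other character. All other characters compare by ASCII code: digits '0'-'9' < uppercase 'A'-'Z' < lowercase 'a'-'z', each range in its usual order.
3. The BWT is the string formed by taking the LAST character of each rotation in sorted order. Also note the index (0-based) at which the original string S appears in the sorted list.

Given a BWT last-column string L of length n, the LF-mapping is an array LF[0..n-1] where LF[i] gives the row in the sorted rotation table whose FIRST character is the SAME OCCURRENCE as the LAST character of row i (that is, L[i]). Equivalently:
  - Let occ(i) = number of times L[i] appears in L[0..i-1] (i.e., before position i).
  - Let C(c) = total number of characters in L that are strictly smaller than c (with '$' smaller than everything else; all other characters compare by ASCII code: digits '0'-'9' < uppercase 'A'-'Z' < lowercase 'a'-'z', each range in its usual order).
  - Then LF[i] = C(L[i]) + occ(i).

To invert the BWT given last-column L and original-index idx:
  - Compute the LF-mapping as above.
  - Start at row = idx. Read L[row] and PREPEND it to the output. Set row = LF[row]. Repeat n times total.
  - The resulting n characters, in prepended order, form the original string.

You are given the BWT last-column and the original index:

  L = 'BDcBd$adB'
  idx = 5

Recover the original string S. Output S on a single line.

LF mapping: 1 4 6 2 7 0 5 8 3
Walk LF starting at row 5, prepending L[row]:
  step 1: row=5, L[5]='$', prepend. Next row=LF[5]=0
  step 2: row=0, L[0]='B', prepend. Next row=LF[0]=1
  step 3: row=1, L[1]='D', prepend. Next row=LF[1]=4
  step 4: row=4, L[4]='d', prepend. Next row=LF[4]=7
  step 5: row=7, L[7]='d', prepend. Next row=LF[7]=8
  step 6: row=8, L[8]='B', prepend. Next row=LF[8]=3
  step 7: row=3, L[3]='B', prepend. Next row=LF[3]=2
  step 8: row=2, L[2]='c', prepend. Next row=LF[2]=6
  step 9: row=6, L[6]='a', prepend. Next row=LF[6]=5
Reversed output: acBBddDB$

Answer: acBBddDB$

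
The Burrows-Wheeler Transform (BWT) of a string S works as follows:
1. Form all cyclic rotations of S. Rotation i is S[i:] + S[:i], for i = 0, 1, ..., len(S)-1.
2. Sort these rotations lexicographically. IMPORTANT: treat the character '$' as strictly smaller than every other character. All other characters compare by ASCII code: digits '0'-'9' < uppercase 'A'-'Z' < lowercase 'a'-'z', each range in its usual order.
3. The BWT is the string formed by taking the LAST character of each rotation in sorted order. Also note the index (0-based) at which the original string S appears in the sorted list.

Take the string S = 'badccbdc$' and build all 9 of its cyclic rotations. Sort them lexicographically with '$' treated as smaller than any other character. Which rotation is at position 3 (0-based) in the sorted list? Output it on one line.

Answer: bdc$badcc

Derivation:
All 9 rotations (rotation i = S[i:]+S[:i]):
  rot[0] = badccbdc$
  rot[1] = adccbdc$b
  rot[2] = dccbdc$ba
  rot[3] = ccbdc$bad
  rot[4] = cbdc$badc
  rot[5] = bdc$badcc
  rot[6] = dc$badccb
  rot[7] = c$badccbd
  rot[8] = $badccbdc
Sorted (with $ < everything):
  sorted[0] = $badccbdc
  sorted[1] = adccbdc$b
  sorted[2] = badccbdc$
  sorted[3] = bdc$badcc
  sorted[4] = c$badccbd
  sorted[5] = cbdc$badc
  sorted[6] = ccbdc$bad
  sorted[7] = dc$badccb
  sorted[8] = dccbdc$ba
sorted[3] = bdc$badcc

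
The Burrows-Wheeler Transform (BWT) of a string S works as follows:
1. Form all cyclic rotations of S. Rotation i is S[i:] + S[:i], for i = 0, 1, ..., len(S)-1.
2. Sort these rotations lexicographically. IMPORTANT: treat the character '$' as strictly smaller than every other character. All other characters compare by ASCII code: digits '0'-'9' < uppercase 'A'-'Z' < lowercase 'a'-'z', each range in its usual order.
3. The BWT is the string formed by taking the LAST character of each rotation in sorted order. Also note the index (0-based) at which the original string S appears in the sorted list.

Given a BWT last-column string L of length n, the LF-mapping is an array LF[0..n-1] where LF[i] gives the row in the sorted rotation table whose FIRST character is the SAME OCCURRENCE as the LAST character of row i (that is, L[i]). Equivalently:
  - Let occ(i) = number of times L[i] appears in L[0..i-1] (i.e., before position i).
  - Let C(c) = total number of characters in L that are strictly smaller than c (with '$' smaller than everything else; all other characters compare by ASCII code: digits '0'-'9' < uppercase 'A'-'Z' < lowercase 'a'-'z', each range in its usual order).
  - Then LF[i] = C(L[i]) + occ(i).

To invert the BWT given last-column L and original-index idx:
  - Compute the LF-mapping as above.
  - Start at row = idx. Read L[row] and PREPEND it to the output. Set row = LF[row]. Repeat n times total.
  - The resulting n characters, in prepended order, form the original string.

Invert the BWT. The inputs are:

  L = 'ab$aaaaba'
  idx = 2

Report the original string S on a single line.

Answer: aaaaabba$

Derivation:
LF mapping: 1 7 0 2 3 4 5 8 6
Walk LF starting at row 2, prepending L[row]:
  step 1: row=2, L[2]='$', prepend. Next row=LF[2]=0
  step 2: row=0, L[0]='a', prepend. Next row=LF[0]=1
  step 3: row=1, L[1]='b', prepend. Next row=LF[1]=7
  step 4: row=7, L[7]='b', prepend. Next row=LF[7]=8
  step 5: row=8, L[8]='a', prepend. Next row=LF[8]=6
  step 6: row=6, L[6]='a', prepend. Next row=LF[6]=5
  step 7: row=5, L[5]='a', prepend. Next row=LF[5]=4
  step 8: row=4, L[4]='a', prepend. Next row=LF[4]=3
  step 9: row=3, L[3]='a', prepend. Next row=LF[3]=2
Reversed output: aaaaabba$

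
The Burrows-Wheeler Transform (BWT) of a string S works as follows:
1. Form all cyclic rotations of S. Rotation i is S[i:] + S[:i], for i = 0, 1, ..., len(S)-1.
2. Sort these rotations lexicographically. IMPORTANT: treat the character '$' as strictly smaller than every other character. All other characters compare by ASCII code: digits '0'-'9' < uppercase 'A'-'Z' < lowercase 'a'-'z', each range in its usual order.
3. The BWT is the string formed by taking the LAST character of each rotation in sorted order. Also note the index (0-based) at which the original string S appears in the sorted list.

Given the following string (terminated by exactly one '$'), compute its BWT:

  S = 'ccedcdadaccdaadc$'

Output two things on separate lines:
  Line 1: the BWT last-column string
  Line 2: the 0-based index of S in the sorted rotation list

Answer: cdddada$cdccacaec
7

Derivation:
All 17 rotations (rotation i = S[i:]+S[:i]):
  rot[0] = ccedcdadaccdaadc$
  rot[1] = cedcdadaccdaadc$c
  rot[2] = edcdadaccdaadc$cc
  rot[3] = dcdadaccdaadc$cce
  rot[4] = cdadaccdaadc$cced
  rot[5] = dadaccdaadc$ccedc
  rot[6] = adaccdaadc$ccedcd
  rot[7] = daccdaadc$ccedcda
  rot[8] = accdaadc$ccedcdad
  rot[9] = ccdaadc$ccedcdada
  rot[10] = cdaadc$ccedcdadac
  rot[11] = daadc$ccedcdadacc
  rot[12] = aadc$ccedcdadaccd
  rot[13] = adc$ccedcdadaccda
  rot[14] = dc$ccedcdadaccdaa
  rot[15] = c$ccedcdadaccdaad
  rot[16] = $ccedcdadaccdaadc
Sorted (with $ < everything):
  sorted[0] = $ccedcdadaccdaadc  (last char: 'c')
  sorted[1] = aadc$ccedcdadaccd  (last char: 'd')
  sorted[2] = accdaadc$ccedcdad  (last char: 'd')
  sorted[3] = adaccdaadc$ccedcd  (last char: 'd')
  sorted[4] = adc$ccedcdadaccda  (last char: 'a')
  sorted[5] = c$ccedcdadaccdaad  (last char: 'd')
  sorted[6] = ccdaadc$ccedcdada  (last char: 'a')
  sorted[7] = ccedcdadaccdaadc$  (last char: '$')
  sorted[8] = cdaadc$ccedcdadac  (last char: 'c')
  sorted[9] = cdadaccdaadc$cced  (last char: 'd')
  sorted[10] = cedcdadaccdaadc$c  (last char: 'c')
  sorted[11] = daadc$ccedcdadacc  (last char: 'c')
  sorted[12] = daccdaadc$ccedcda  (last char: 'a')
  sorted[13] = dadaccdaadc$ccedc  (last char: 'c')
  sorted[14] = dc$ccedcdadaccdaa  (last char: 'a')
  sorted[15] = dcdadaccdaadc$cce  (last char: 'e')
  sorted[16] = edcdadaccdaadc$cc  (last char: 'c')
Last column: cdddada$cdccacaec
Original string S is at sorted index 7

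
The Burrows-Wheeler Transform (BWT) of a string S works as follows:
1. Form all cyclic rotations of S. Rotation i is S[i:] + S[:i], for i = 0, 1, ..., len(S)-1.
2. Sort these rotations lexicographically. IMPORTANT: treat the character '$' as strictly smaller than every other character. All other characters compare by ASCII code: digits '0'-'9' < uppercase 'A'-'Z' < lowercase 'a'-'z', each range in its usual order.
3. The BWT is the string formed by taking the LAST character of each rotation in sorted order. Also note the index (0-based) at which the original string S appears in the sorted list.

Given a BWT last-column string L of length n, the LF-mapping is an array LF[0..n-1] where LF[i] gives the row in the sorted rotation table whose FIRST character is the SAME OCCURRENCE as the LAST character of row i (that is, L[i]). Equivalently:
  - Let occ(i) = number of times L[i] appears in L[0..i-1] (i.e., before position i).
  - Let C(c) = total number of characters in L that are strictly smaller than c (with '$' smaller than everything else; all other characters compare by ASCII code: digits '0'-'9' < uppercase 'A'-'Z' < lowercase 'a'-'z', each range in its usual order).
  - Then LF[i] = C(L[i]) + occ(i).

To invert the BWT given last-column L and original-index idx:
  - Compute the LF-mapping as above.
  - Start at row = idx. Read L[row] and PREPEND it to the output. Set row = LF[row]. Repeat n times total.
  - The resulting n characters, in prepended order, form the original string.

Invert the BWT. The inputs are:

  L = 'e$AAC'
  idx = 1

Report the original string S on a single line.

Answer: AACe$

Derivation:
LF mapping: 4 0 1 2 3
Walk LF starting at row 1, prepending L[row]:
  step 1: row=1, L[1]='$', prepend. Next row=LF[1]=0
  step 2: row=0, L[0]='e', prepend. Next row=LF[0]=4
  step 3: row=4, L[4]='C', prepend. Next row=LF[4]=3
  step 4: row=3, L[3]='A', prepend. Next row=LF[3]=2
  step 5: row=2, L[2]='A', prepend. Next row=LF[2]=1
Reversed output: AACe$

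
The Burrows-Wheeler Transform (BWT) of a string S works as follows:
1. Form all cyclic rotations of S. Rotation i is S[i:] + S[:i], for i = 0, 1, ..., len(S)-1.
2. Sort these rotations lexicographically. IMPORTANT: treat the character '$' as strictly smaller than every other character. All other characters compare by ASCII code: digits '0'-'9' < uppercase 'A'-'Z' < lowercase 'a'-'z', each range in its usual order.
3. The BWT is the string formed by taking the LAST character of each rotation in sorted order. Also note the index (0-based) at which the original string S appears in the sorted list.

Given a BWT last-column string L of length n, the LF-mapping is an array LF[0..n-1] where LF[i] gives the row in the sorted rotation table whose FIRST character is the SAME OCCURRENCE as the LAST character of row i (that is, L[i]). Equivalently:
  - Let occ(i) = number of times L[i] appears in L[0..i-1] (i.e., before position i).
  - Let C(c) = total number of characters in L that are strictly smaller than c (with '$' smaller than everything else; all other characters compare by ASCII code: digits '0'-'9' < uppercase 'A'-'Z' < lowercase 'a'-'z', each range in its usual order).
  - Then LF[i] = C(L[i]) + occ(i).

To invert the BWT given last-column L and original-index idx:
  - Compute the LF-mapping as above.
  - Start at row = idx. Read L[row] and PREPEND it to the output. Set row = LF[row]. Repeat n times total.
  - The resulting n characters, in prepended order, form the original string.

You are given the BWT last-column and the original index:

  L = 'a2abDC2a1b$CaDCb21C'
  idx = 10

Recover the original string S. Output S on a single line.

LF mapping: 12 3 13 16 10 6 4 14 1 17 0 7 15 11 8 18 5 2 9
Walk LF starting at row 10, prepending L[row]:
  step 1: row=10, L[10]='$', prepend. Next row=LF[10]=0
  step 2: row=0, L[0]='a', prepend. Next row=LF[0]=12
  step 3: row=12, L[12]='a', prepend. Next row=LF[12]=15
  step 4: row=15, L[15]='b', prepend. Next row=LF[15]=18
  step 5: row=18, L[18]='C', prepend. Next row=LF[18]=9
  step 6: row=9, L[9]='b', prepend. Next row=LF[9]=17
  step 7: row=17, L[17]='1', prepend. Next row=LF[17]=2
  step 8: row=2, L[2]='a', prepend. Next row=LF[2]=13
  step 9: row=13, L[13]='D', prepend. Next row=LF[13]=11
  step 10: row=11, L[11]='C', prepend. Next row=LF[11]=7
  step 11: row=7, L[7]='a', prepend. Next row=LF[7]=14
  step 12: row=14, L[14]='C', prepend. Next row=LF[14]=8
  step 13: row=8, L[8]='1', prepend. Next row=LF[8]=1
  step 14: row=1, L[1]='2', prepend. Next row=LF[1]=3
  step 15: row=3, L[3]='b', prepend. Next row=LF[3]=16
  step 16: row=16, L[16]='2', prepend. Next row=LF[16]=5
  step 17: row=5, L[5]='C', prepend. Next row=LF[5]=6
  step 18: row=6, L[6]='2', prepend. Next row=LF[6]=4
  step 19: row=4, L[4]='D', prepend. Next row=LF[4]=10
Reversed output: D2C2b21CaCDa1bCbaa$

Answer: D2C2b21CaCDa1bCbaa$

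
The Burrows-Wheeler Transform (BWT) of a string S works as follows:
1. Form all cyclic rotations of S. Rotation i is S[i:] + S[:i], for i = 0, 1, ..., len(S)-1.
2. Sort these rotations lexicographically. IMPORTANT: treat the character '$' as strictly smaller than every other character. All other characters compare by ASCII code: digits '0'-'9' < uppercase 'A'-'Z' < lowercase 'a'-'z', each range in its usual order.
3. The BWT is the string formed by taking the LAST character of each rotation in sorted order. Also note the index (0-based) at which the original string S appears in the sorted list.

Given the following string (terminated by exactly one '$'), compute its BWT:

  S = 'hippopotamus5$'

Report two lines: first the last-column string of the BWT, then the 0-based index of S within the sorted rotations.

All 14 rotations (rotation i = S[i:]+S[:i]):
  rot[0] = hippopotamus5$
  rot[1] = ippopotamus5$h
  rot[2] = ppopotamus5$hi
  rot[3] = popotamus5$hip
  rot[4] = opotamus5$hipp
  rot[5] = potamus5$hippo
  rot[6] = otamus5$hippop
  rot[7] = tamus5$hippopo
  rot[8] = amus5$hippopot
  rot[9] = mus5$hippopota
  rot[10] = us5$hippopotam
  rot[11] = s5$hippopotamu
  rot[12] = 5$hippopotamus
  rot[13] = $hippopotamus5
Sorted (with $ < everything):
  sorted[0] = $hippopotamus5  (last char: '5')
  sorted[1] = 5$hippopotamus  (last char: 's')
  sorted[2] = amus5$hippopot  (last char: 't')
  sorted[3] = hippopotamus5$  (last char: '$')
  sorted[4] = ippopotamus5$h  (last char: 'h')
  sorted[5] = mus5$hippopota  (last char: 'a')
  sorted[6] = opotamus5$hipp  (last char: 'p')
  sorted[7] = otamus5$hippop  (last char: 'p')
  sorted[8] = popotamus5$hip  (last char: 'p')
  sorted[9] = potamus5$hippo  (last char: 'o')
  sorted[10] = ppopotamus5$hi  (last char: 'i')
  sorted[11] = s5$hippopotamu  (last char: 'u')
  sorted[12] = tamus5$hippopo  (last char: 'o')
  sorted[13] = us5$hippopotam  (last char: 'm')
Last column: 5st$happpoiuom
Original string S is at sorted index 3

Answer: 5st$happpoiuom
3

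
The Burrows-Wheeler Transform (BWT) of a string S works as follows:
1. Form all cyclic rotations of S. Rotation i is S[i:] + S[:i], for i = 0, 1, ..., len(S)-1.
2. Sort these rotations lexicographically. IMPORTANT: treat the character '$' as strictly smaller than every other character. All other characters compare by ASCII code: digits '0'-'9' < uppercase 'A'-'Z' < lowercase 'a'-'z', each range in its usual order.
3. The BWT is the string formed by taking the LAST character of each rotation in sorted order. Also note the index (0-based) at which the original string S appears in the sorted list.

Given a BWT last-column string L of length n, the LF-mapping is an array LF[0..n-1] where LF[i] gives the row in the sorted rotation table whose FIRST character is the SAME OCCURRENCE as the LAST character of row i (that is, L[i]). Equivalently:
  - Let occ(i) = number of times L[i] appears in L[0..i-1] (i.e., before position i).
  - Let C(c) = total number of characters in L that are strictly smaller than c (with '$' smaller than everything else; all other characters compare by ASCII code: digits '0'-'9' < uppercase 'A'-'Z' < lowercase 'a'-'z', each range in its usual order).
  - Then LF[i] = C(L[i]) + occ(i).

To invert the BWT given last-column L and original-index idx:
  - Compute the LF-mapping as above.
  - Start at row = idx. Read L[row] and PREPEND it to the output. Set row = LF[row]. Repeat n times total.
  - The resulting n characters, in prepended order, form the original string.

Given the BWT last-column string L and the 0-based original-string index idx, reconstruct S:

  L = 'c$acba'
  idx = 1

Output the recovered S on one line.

Answer: aacbc$

Derivation:
LF mapping: 4 0 1 5 3 2
Walk LF starting at row 1, prepending L[row]:
  step 1: row=1, L[1]='$', prepend. Next row=LF[1]=0
  step 2: row=0, L[0]='c', prepend. Next row=LF[0]=4
  step 3: row=4, L[4]='b', prepend. Next row=LF[4]=3
  step 4: row=3, L[3]='c', prepend. Next row=LF[3]=5
  step 5: row=5, L[5]='a', prepend. Next row=LF[5]=2
  step 6: row=2, L[2]='a', prepend. Next row=LF[2]=1
Reversed output: aacbc$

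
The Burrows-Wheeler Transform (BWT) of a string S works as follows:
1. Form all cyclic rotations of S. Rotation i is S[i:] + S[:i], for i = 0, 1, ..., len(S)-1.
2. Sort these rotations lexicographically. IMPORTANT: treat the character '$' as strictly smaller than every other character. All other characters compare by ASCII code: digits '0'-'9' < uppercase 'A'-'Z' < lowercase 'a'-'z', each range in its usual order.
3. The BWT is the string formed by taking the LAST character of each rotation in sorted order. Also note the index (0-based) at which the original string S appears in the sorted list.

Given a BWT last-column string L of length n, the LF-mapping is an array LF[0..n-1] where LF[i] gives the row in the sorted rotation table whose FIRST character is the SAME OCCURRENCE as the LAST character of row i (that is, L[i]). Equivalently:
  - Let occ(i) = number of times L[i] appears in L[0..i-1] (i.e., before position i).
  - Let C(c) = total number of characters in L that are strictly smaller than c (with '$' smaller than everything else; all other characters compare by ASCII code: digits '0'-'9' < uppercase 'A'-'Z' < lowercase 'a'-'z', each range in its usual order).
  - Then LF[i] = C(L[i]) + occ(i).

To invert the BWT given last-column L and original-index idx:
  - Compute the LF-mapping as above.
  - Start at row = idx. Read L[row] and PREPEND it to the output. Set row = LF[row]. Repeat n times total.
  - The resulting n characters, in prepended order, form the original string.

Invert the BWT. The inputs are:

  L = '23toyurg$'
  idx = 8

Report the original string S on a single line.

LF mapping: 1 2 6 4 8 7 5 3 0
Walk LF starting at row 8, prepending L[row]:
  step 1: row=8, L[8]='$', prepend. Next row=LF[8]=0
  step 2: row=0, L[0]='2', prepend. Next row=LF[0]=1
  step 3: row=1, L[1]='3', prepend. Next row=LF[1]=2
  step 4: row=2, L[2]='t', prepend. Next row=LF[2]=6
  step 5: row=6, L[6]='r', prepend. Next row=LF[6]=5
  step 6: row=5, L[5]='u', prepend. Next row=LF[5]=7
  step 7: row=7, L[7]='g', prepend. Next row=LF[7]=3
  step 8: row=3, L[3]='o', prepend. Next row=LF[3]=4
  step 9: row=4, L[4]='y', prepend. Next row=LF[4]=8
Reversed output: yogurt32$

Answer: yogurt32$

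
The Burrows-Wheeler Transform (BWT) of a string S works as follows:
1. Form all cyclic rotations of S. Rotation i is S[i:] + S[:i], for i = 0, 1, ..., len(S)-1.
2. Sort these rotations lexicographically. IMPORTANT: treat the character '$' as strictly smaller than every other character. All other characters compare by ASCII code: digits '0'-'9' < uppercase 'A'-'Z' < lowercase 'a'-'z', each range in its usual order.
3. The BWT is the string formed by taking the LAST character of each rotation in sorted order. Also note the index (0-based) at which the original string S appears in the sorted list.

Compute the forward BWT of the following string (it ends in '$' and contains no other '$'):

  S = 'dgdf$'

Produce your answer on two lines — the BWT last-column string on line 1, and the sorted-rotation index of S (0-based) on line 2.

Answer: fg$dd
2

Derivation:
All 5 rotations (rotation i = S[i:]+S[:i]):
  rot[0] = dgdf$
  rot[1] = gdf$d
  rot[2] = df$dg
  rot[3] = f$dgd
  rot[4] = $dgdf
Sorted (with $ < everything):
  sorted[0] = $dgdf  (last char: 'f')
  sorted[1] = df$dg  (last char: 'g')
  sorted[2] = dgdf$  (last char: '$')
  sorted[3] = f$dgd  (last char: 'd')
  sorted[4] = gdf$d  (last char: 'd')
Last column: fg$dd
Original string S is at sorted index 2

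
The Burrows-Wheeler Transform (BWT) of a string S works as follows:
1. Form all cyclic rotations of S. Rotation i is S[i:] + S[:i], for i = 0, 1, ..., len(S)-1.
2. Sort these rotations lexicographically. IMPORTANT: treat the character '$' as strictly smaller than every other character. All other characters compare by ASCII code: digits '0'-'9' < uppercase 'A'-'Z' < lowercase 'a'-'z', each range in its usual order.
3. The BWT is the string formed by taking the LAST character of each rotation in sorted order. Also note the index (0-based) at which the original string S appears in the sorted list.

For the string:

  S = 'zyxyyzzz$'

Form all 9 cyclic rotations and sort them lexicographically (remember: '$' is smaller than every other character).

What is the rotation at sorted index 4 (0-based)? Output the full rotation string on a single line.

Answer: yzzz$zyxy

Derivation:
All 9 rotations (rotation i = S[i:]+S[:i]):
  rot[0] = zyxyyzzz$
  rot[1] = yxyyzzz$z
  rot[2] = xyyzzz$zy
  rot[3] = yyzzz$zyx
  rot[4] = yzzz$zyxy
  rot[5] = zzz$zyxyy
  rot[6] = zz$zyxyyz
  rot[7] = z$zyxyyzz
  rot[8] = $zyxyyzzz
Sorted (with $ < everything):
  sorted[0] = $zyxyyzzz
  sorted[1] = xyyzzz$zy
  sorted[2] = yxyyzzz$z
  sorted[3] = yyzzz$zyx
  sorted[4] = yzzz$zyxy
  sorted[5] = z$zyxyyzz
  sorted[6] = zyxyyzzz$
  sorted[7] = zz$zyxyyz
  sorted[8] = zzz$zyxyy
sorted[4] = yzzz$zyxy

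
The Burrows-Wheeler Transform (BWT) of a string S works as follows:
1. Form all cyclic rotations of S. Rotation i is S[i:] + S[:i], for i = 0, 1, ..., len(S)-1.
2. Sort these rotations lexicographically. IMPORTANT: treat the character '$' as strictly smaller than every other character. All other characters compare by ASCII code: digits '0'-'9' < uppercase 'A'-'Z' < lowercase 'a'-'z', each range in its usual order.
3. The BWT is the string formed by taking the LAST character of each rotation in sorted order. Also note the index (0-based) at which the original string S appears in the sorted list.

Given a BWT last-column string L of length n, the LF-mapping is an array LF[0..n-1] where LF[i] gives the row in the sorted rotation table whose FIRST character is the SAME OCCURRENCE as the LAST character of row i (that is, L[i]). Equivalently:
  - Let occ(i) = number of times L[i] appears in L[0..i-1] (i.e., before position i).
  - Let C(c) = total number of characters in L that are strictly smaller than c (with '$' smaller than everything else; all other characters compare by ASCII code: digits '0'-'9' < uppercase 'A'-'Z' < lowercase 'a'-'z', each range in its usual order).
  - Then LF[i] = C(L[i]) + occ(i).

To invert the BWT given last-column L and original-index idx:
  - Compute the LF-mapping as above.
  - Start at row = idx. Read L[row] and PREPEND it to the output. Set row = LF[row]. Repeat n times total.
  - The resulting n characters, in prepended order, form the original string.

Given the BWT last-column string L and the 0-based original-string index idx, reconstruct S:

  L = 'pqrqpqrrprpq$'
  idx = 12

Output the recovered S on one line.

LF mapping: 1 5 9 6 2 7 10 11 3 12 4 8 0
Walk LF starting at row 12, prepending L[row]:
  step 1: row=12, L[12]='$', prepend. Next row=LF[12]=0
  step 2: row=0, L[0]='p', prepend. Next row=LF[0]=1
  step 3: row=1, L[1]='q', prepend. Next row=LF[1]=5
  step 4: row=5, L[5]='q', prepend. Next row=LF[5]=7
  step 5: row=7, L[7]='r', prepend. Next row=LF[7]=11
  step 6: row=11, L[11]='q', prepend. Next row=LF[11]=8
  step 7: row=8, L[8]='p', prepend. Next row=LF[8]=3
  step 8: row=3, L[3]='q', prepend. Next row=LF[3]=6
  step 9: row=6, L[6]='r', prepend. Next row=LF[6]=10
  step 10: row=10, L[10]='p', prepend. Next row=LF[10]=4
  step 11: row=4, L[4]='p', prepend. Next row=LF[4]=2
  step 12: row=2, L[2]='r', prepend. Next row=LF[2]=9
  step 13: row=9, L[9]='r', prepend. Next row=LF[9]=12
Reversed output: rrpprqpqrqqp$

Answer: rrpprqpqrqqp$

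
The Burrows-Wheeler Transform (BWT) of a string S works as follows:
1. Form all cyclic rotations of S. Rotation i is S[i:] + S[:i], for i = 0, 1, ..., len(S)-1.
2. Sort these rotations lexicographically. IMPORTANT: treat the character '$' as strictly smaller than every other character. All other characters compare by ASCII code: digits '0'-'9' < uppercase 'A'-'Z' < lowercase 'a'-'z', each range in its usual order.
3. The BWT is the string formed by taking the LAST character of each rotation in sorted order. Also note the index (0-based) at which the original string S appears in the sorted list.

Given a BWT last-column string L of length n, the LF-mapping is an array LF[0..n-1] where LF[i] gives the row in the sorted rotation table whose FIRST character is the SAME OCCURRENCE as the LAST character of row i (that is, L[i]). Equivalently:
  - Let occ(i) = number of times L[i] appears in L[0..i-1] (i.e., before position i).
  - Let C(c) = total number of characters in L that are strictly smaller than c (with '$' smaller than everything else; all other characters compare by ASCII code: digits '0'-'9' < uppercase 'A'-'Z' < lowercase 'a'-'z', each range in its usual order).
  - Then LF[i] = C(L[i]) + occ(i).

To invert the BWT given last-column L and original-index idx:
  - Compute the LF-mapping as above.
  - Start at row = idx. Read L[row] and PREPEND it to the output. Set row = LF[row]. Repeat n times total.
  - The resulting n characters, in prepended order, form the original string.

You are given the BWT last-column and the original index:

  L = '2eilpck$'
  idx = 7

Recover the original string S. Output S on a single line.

Answer: pickle2$

Derivation:
LF mapping: 1 3 4 6 7 2 5 0
Walk LF starting at row 7, prepending L[row]:
  step 1: row=7, L[7]='$', prepend. Next row=LF[7]=0
  step 2: row=0, L[0]='2', prepend. Next row=LF[0]=1
  step 3: row=1, L[1]='e', prepend. Next row=LF[1]=3
  step 4: row=3, L[3]='l', prepend. Next row=LF[3]=6
  step 5: row=6, L[6]='k', prepend. Next row=LF[6]=5
  step 6: row=5, L[5]='c', prepend. Next row=LF[5]=2
  step 7: row=2, L[2]='i', prepend. Next row=LF[2]=4
  step 8: row=4, L[4]='p', prepend. Next row=LF[4]=7
Reversed output: pickle2$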